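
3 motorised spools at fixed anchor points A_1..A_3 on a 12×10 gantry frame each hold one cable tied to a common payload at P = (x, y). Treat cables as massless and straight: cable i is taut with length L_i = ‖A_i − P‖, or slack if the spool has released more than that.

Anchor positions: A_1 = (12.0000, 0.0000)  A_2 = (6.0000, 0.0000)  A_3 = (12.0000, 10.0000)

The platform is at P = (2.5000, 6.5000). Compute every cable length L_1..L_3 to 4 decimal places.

cable 1: Δx=9.5000, Δy=-6.5000; L_1 = √(Δx²+Δy²) = 11.5109
cable 2: Δx=3.5000, Δy=-6.5000; L_2 = √(Δx²+Δy²) = 7.3824
cable 3: Δx=9.5000, Δy=3.5000; L_3 = √(Δx²+Δy²) = 10.1242

(11.5109, 7.3824, 10.1242)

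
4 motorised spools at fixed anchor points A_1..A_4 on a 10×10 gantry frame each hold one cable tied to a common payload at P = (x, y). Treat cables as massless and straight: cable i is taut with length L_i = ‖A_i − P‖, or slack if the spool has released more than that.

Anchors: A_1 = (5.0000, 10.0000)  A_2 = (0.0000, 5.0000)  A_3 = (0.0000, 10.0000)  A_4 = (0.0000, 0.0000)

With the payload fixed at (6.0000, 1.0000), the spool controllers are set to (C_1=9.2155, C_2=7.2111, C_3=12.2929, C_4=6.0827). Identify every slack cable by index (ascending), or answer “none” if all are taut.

1, 3

cable 1: L_1 = ‖A_1−P‖ = 9.0554;  C_1 = 9.2155 → slack
cable 2: L_2 = ‖A_2−P‖ = 7.2111;  C_2 = 7.2111 → taut
cable 3: L_3 = ‖A_3−P‖ = 10.8167;  C_3 = 12.2929 → slack
cable 4: L_4 = ‖A_4−P‖ = 6.0828;  C_4 = 6.0827 → taut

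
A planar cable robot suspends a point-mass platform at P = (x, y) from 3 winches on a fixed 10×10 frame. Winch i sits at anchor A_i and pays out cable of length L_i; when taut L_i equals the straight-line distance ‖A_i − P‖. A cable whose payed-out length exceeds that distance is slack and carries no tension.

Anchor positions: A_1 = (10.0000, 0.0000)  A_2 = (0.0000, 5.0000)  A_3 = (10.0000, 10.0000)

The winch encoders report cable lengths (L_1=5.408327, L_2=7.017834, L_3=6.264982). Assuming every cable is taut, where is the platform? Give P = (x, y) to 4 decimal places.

(7.0000, 4.5000)

expand ‖A_i−P‖²=L_i² and subtract eq 1 (c_i ≔ ‖A_i‖²−L_i²)
c_1 = 100.0000+0.0000−29.2500 = 70.7500
eq1−eq2 → [20.0000  -10.0000]·P = 95.0000
eq1−eq3 → [0.0000  -20.0000]·P = -90.0000
2×2 solve → P = (7.0000, 4.5000)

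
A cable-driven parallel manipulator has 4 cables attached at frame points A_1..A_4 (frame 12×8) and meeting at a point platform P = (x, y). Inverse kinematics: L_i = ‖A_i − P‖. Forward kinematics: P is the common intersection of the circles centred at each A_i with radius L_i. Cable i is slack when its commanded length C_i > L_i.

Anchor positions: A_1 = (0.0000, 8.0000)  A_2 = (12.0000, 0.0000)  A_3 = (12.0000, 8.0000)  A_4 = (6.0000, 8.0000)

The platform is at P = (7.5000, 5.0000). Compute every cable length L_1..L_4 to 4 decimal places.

cable 1: Δx=-7.5000, Δy=3.0000; L_1 = √(Δx²+Δy²) = 8.0777
cable 2: Δx=4.5000, Δy=-5.0000; L_2 = √(Δx²+Δy²) = 6.7268
cable 3: Δx=4.5000, Δy=3.0000; L_3 = √(Δx²+Δy²) = 5.4083
cable 4: Δx=-1.5000, Δy=3.0000; L_4 = √(Δx²+Δy²) = 3.3541

(8.0777, 6.7268, 5.4083, 3.3541)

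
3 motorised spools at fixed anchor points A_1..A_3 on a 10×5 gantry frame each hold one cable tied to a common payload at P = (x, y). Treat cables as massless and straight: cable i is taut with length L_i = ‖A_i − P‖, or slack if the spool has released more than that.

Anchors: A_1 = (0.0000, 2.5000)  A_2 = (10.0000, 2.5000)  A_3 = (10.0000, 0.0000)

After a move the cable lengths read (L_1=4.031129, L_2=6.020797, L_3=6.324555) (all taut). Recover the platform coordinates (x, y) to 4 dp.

circle eqns → linear via eq_j − eq_1; set k_j = A_j·A_j − L_j²
k_1 = 0.0000+6.2500−16.2500 = -10.0000
-20.0000·x + 0.0000·y = k_1−k_2 = -80.0000
-20.0000·x + 5.0000·y = k_1−k_3 = -70.0000
solve first two rows → x=4.0000, y=2.0000

(4.0000, 2.0000)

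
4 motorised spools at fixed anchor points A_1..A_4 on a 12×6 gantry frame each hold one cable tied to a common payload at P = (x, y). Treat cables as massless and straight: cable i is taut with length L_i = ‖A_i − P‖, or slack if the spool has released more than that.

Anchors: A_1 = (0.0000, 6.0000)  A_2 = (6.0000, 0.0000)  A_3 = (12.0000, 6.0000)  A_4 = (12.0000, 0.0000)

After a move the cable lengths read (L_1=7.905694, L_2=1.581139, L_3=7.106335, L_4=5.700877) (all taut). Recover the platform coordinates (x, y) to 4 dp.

(6.5000, 1.5000)

each cable: (A_i−P)·(A_i−P) = L_i²; let c_i = ‖A_i‖²−L_i²
c_1 = 0.0000+36.0000−62.5000 = -26.5000
row 1: -12.0000x + 12.0000y = -60.0000  (c_2=33.5000)
row 2: -24.0000x + 0.0000y = -156.0000  (c_3=129.5000)
row 3: -24.0000x + 12.0000y = -138.0000  (c_4=111.5000)
Cramer on rows 1–2 → x = 6.5000, y = 1.5000
check cable 4: ‖A_4−P‖² = 32.5000 ≈ L_4² = 32.5000 ✓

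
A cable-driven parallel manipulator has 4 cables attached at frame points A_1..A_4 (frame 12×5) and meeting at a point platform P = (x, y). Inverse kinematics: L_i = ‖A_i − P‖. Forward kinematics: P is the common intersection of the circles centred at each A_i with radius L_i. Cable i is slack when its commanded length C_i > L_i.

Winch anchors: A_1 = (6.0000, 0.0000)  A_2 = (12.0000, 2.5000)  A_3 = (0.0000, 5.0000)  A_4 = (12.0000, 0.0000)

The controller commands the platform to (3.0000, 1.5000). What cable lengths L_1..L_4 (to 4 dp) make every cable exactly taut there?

cable 1: Δx=3.0000, Δy=-1.5000; L_1 = √(Δx²+Δy²) = 3.3541
cable 2: Δx=9.0000, Δy=1.0000; L_2 = √(Δx²+Δy²) = 9.0554
cable 3: Δx=-3.0000, Δy=3.5000; L_3 = √(Δx²+Δy²) = 4.6098
cable 4: Δx=9.0000, Δy=-1.5000; L_4 = √(Δx²+Δy²) = 9.1241

(3.3541, 9.0554, 4.6098, 9.1241)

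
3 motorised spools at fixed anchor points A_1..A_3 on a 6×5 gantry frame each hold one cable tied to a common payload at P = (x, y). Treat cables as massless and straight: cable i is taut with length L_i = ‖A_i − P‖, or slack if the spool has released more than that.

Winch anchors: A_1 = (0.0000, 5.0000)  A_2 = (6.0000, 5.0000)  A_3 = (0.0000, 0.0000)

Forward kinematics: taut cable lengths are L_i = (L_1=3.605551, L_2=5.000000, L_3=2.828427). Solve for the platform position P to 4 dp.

expand ‖A_i−P‖²=L_i² and subtract eq 1 (q_i ≔ ‖A_i‖²−L_i²)
q_1 = 0.0000+25.0000−13.0000 = 12.0000
eq1−eq2 → [-12.0000  0.0000]·P = -24.0000
eq1−eq3 → [0.0000  10.0000]·P = 20.0000
2×2 solve → P = (2.0000, 2.0000)

(2.0000, 2.0000)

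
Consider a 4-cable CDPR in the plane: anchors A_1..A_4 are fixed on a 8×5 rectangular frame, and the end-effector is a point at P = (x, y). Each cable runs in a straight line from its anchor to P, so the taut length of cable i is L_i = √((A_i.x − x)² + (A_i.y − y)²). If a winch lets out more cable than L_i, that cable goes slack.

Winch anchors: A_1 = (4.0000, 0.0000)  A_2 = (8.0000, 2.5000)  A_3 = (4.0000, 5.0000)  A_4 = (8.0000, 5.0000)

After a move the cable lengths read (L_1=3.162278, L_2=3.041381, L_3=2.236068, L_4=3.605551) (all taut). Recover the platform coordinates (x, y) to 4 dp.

circle eqns → linear via eq_j − eq_1; set q_j = A_j·A_j − L_j²
q_1 = 16.0000+0.0000−10.0000 = 6.0000
-8.0000·x − 5.0000·y = q_1−q_2 = -55.0000
0.0000·x − 10.0000·y = q_1−q_3 = -30.0000
-8.0000·x − 10.0000·y = q_1−q_4 = -70.0000
solve first two rows → x=5.0000, y=3.0000
check cable 4: ‖A_4−P‖² = 13.0000 ≈ L_4² = 13.0000 ✓

(5.0000, 3.0000)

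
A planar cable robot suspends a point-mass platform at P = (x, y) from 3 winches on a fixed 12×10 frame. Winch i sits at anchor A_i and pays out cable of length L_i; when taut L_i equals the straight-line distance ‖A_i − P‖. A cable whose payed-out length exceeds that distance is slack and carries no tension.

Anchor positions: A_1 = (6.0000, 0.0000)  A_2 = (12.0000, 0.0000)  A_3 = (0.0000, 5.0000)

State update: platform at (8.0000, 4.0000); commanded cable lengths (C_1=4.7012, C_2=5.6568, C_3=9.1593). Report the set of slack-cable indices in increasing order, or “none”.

1, 3

cable 1: √((-2.0000)²+(-4.0000)²)=4.4721, C_1=4.7012: slack
cable 2: √((4.0000)²+(-4.0000)²)=5.6569, C_2=5.6568: taut
cable 3: √((-8.0000)²+(1.0000)²)=8.0623, C_3=9.1593: slack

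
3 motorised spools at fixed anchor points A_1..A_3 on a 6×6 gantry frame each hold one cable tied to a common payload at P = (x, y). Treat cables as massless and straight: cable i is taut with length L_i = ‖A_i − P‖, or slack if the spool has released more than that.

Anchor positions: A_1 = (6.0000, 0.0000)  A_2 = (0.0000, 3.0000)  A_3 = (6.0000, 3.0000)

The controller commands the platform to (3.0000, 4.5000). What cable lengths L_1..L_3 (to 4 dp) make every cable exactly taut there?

cable 1: Δx=3.0000, Δy=-4.5000; L_1 = √(Δx²+Δy²) = 5.4083
cable 2: Δx=-3.0000, Δy=-1.5000; L_2 = √(Δx²+Δy²) = 3.3541
cable 3: Δx=3.0000, Δy=-1.5000; L_3 = √(Δx²+Δy²) = 3.3541

(5.4083, 3.3541, 3.3541)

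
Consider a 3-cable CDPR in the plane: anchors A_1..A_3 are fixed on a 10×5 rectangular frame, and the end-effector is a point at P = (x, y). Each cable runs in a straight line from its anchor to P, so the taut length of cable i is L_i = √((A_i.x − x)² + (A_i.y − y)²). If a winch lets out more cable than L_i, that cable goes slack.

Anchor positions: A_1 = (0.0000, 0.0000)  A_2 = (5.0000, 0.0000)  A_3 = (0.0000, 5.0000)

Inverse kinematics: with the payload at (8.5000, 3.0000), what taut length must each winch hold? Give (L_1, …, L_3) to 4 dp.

L_1: Δ = A_1−P = (-8.5000, -3.0000) → ‖Δ‖ = √81.2500 = 9.0139
L_2: Δ = A_2−P = (-3.5000, -3.0000) → ‖Δ‖ = √21.2500 = 4.6098
L_3: Δ = A_3−P = (-8.5000, 2.0000) → ‖Δ‖ = √76.2500 = 8.7321

(9.0139, 4.6098, 8.7321)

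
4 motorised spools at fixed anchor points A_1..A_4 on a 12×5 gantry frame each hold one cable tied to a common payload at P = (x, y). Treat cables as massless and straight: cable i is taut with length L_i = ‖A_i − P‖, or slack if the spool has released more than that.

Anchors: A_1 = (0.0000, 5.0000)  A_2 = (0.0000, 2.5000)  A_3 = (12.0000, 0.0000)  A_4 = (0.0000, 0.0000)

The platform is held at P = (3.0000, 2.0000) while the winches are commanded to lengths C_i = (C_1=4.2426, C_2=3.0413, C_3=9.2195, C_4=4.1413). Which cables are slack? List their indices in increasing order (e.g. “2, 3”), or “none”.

cable 1: L_1 = ‖A_1−P‖ = 4.2426;  C_1 = 4.2426 → taut
cable 2: L_2 = ‖A_2−P‖ = 3.0414;  C_2 = 3.0413 → taut
cable 3: L_3 = ‖A_3−P‖ = 9.2195;  C_3 = 9.2195 → taut
cable 4: L_4 = ‖A_4−P‖ = 3.6056;  C_4 = 4.1413 → slack

4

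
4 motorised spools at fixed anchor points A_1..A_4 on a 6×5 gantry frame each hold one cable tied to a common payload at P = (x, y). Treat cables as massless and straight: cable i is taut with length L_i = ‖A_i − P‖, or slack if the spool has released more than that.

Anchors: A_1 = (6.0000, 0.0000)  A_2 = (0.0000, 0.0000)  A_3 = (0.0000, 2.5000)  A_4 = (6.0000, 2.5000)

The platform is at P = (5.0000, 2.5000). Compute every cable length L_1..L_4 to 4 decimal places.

(2.6926, 5.5902, 5.0000, 1.0000)

L_1 = √((6.0000−5.0000)² + (0.0000−2.5000)²) = 2.6926
L_2 = √((0.0000−5.0000)² + (0.0000−2.5000)²) = 5.5902
L_3 = √((0.0000−5.0000)² + (2.5000−2.5000)²) = 5.0000
L_4 = √((6.0000−5.0000)² + (2.5000−2.5000)²) = 1.0000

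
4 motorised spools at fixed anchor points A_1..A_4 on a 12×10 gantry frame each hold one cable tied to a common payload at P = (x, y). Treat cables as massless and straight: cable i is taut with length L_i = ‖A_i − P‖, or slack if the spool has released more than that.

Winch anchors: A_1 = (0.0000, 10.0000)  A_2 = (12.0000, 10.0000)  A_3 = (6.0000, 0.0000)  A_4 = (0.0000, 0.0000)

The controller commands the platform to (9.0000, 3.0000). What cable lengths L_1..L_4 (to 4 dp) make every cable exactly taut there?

(11.4018, 7.6158, 4.2426, 9.4868)

L_1: Δ = A_1−P = (-9.0000, 7.0000) → ‖Δ‖ = √130.0000 = 11.4018
L_2: Δ = A_2−P = (3.0000, 7.0000) → ‖Δ‖ = √58.0000 = 7.6158
L_3: Δ = A_3−P = (-3.0000, -3.0000) → ‖Δ‖ = √18.0000 = 4.2426
L_4: Δ = A_4−P = (-9.0000, -3.0000) → ‖Δ‖ = √90.0000 = 9.4868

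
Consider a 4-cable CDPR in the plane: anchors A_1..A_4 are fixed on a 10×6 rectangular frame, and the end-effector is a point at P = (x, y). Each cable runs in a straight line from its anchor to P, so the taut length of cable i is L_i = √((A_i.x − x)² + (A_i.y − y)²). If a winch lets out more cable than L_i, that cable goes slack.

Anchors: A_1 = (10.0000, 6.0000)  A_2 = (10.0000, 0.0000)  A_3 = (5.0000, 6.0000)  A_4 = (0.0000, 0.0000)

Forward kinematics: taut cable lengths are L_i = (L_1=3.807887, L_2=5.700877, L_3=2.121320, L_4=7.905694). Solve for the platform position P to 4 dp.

expand ‖A_i−P‖²=L_i² and subtract eq 1 (c_i ≔ ‖A_i‖²−L_i²)
c_1 = 100.0000+36.0000−14.5000 = 121.5000
eq1−eq2 → [0.0000  12.0000]·P = 54.0000
eq1−eq3 → [10.0000  0.0000]·P = 65.0000
eq1−eq4 → [20.0000  12.0000]·P = 184.0000
2×2 solve → P = (6.5000, 4.5000)
check cable 4: ‖A_4−P‖² = 62.5000 ≈ L_4² = 62.5000 ✓

(6.5000, 4.5000)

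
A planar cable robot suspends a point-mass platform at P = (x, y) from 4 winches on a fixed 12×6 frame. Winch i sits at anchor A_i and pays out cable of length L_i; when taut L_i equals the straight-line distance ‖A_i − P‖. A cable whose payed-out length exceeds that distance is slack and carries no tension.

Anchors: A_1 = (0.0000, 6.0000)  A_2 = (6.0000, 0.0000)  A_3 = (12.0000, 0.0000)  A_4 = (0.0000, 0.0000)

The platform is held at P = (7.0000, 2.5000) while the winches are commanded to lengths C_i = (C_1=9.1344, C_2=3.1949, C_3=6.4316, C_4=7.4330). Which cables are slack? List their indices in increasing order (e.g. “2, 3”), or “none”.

1, 2, 3

cable 1: √((-7.0000)²+(3.5000)²)=7.8262, C_1=9.1344: slack
cable 2: √((-1.0000)²+(-2.5000)²)=2.6926, C_2=3.1949: slack
cable 3: √((5.0000)²+(-2.5000)²)=5.5902, C_3=6.4316: slack
cable 4: √((-7.0000)²+(-2.5000)²)=7.4330, C_4=7.4330: taut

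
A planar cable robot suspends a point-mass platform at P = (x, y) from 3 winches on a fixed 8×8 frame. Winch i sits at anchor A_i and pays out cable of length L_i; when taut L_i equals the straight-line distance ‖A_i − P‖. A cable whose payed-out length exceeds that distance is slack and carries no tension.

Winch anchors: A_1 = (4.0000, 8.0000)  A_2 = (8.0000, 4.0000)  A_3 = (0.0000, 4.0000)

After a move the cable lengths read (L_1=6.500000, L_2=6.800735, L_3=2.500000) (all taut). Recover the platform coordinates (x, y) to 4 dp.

(1.5000, 2.0000)

each cable: (A_i−P)·(A_i−P) = L_i²; let q_i = ‖A_i‖²−L_i²
q_1 = 16.0000+64.0000−42.2500 = 37.7500
row 1: -8.0000x + 8.0000y = 4.0000  (q_2=33.7500)
row 2: 8.0000x + 8.0000y = 28.0000  (q_3=9.7500)
Cramer on rows 1–2 → x = 1.5000, y = 2.0000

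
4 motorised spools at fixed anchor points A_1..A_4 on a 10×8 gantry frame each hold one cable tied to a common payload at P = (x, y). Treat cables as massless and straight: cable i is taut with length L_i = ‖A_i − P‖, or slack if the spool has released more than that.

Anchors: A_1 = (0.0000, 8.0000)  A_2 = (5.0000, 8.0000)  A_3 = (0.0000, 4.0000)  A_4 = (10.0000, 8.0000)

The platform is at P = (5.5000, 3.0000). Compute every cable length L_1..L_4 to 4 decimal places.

L_1: Δ = A_1−P = (-5.5000, 5.0000) → ‖Δ‖ = √55.2500 = 7.4330
L_2: Δ = A_2−P = (-0.5000, 5.0000) → ‖Δ‖ = √25.2500 = 5.0249
L_3: Δ = A_3−P = (-5.5000, 1.0000) → ‖Δ‖ = √31.2500 = 5.5902
L_4: Δ = A_4−P = (4.5000, 5.0000) → ‖Δ‖ = √45.2500 = 6.7268

(7.4330, 5.0249, 5.5902, 6.7268)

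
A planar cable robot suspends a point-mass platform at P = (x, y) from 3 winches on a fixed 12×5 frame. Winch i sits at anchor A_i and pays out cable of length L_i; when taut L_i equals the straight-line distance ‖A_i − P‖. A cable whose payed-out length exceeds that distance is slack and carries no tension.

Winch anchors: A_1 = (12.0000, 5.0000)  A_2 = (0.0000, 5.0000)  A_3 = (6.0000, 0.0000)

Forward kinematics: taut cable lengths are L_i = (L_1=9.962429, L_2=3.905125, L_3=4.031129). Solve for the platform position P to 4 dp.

(2.5000, 2.0000)

expand ‖A_i−P‖²=L_i² and subtract eq 1 (k_i ≔ ‖A_i‖²−L_i²)
k_1 = 144.0000+25.0000−99.2500 = 69.7500
eq1−eq2 → [24.0000  0.0000]·P = 60.0000
eq1−eq3 → [12.0000  10.0000]·P = 50.0000
2×2 solve → P = (2.5000, 2.0000)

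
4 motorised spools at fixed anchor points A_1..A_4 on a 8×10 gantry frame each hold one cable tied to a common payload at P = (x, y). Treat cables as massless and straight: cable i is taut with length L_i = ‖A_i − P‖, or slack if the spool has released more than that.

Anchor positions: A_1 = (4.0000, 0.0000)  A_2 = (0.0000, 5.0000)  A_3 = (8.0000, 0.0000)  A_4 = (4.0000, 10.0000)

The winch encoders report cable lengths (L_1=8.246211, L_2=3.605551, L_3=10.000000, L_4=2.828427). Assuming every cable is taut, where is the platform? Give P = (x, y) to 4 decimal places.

(2.0000, 8.0000)

each cable: (A_i−P)·(A_i−P) = L_i²; let c_i = ‖A_i‖²−L_i²
c_1 = 16.0000+0.0000−68.0000 = -52.0000
row 1: 8.0000x − 10.0000y = -64.0000  (c_2=12.0000)
row 2: -8.0000x + 0.0000y = -16.0000  (c_3=-36.0000)
row 3: 0.0000x − 20.0000y = -160.0000  (c_4=108.0000)
Cramer on rows 1–2 → x = 2.0000, y = 8.0000
check cable 4: ‖A_4−P‖² = 8.0000 ≈ L_4² = 8.0000 ✓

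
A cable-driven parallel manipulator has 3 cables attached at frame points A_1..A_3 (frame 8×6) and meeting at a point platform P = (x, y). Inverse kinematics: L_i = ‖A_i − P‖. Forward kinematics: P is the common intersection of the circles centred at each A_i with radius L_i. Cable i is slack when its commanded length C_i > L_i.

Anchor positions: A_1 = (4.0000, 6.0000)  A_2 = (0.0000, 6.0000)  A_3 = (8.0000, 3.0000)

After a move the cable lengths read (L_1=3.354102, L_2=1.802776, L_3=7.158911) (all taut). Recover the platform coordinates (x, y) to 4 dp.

circle eqns → linear via eq_j − eq_1; set q_j = A_j·A_j − L_j²
q_1 = 16.0000+36.0000−11.2500 = 40.7500
8.0000·x + 0.0000·y = q_1−q_2 = 8.0000
-8.0000·x + 6.0000·y = q_1−q_3 = 19.0000
solve first two rows → x=1.0000, y=4.5000

(1.0000, 4.5000)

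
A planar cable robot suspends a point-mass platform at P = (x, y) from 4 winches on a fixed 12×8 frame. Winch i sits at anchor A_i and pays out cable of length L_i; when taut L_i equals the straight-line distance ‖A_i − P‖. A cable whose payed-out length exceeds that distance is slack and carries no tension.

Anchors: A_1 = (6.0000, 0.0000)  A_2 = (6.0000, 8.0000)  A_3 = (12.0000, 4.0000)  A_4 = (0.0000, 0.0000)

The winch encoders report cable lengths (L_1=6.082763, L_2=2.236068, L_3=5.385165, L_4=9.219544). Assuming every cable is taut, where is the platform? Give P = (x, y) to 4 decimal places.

(7.0000, 6.0000)

each cable: (A_i−P)·(A_i−P) = L_i²; let q_i = ‖A_i‖²−L_i²
q_1 = 36.0000+0.0000−37.0000 = -1.0000
row 1: 0.0000x − 16.0000y = -96.0000  (q_2=95.0000)
row 2: -12.0000x − 8.0000y = -132.0000  (q_3=131.0000)
row 3: 12.0000x + 0.0000y = 84.0000  (q_4=-85.0000)
Cramer on rows 1–2 → x = 7.0000, y = 6.0000
check cable 4: ‖A_4−P‖² = 85.0000 ≈ L_4² = 85.0000 ✓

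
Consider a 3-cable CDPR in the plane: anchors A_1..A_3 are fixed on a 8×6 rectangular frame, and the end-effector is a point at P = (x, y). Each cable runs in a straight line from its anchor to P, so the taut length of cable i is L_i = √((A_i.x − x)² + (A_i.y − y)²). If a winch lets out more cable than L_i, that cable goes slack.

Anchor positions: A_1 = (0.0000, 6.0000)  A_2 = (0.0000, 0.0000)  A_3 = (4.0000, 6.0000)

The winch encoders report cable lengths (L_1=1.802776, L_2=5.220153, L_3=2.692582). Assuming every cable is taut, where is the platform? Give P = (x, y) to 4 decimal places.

circle eqns → linear via eq_j − eq_1; set k_j = A_j·A_j − L_j²
k_1 = 0.0000+36.0000−3.2500 = 32.7500
0.0000·x + 12.0000·y = k_1−k_2 = 60.0000
-8.0000·x + 0.0000·y = k_1−k_3 = -12.0000
solve first two rows → x=1.5000, y=5.0000

(1.5000, 5.0000)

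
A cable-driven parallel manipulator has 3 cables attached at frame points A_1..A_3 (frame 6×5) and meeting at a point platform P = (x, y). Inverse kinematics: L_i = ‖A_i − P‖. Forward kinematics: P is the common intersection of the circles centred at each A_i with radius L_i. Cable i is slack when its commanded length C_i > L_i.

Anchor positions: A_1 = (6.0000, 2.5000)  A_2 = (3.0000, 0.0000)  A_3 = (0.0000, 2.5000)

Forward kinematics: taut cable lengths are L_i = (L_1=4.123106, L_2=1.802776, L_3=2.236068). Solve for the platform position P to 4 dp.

each cable: (A_i−P)·(A_i−P) = L_i²; let c_i = ‖A_i‖²−L_i²
c_1 = 36.0000+6.2500−17.0000 = 25.2500
row 1: 6.0000x + 5.0000y = 19.5000  (c_2=5.7500)
row 2: 12.0000x + 0.0000y = 24.0000  (c_3=1.2500)
Cramer on rows 1–2 → x = 2.0000, y = 1.5000

(2.0000, 1.5000)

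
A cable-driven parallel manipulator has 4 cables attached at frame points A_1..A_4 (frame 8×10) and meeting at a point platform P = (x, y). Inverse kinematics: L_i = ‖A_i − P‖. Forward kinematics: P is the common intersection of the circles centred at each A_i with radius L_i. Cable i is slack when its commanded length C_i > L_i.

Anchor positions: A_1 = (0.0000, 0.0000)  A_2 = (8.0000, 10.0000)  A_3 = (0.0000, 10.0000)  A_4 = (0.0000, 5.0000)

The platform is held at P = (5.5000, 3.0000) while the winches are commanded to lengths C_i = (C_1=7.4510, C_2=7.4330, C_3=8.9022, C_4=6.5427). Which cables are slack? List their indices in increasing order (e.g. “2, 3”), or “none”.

1, 4

cable 1: √((-5.5000)²+(-3.0000)²)=6.2650, C_1=7.4510: slack
cable 2: √((2.5000)²+(7.0000)²)=7.4330, C_2=7.4330: taut
cable 3: √((-5.5000)²+(7.0000)²)=8.9022, C_3=8.9022: taut
cable 4: √((-5.5000)²+(2.0000)²)=5.8523, C_4=6.5427: slack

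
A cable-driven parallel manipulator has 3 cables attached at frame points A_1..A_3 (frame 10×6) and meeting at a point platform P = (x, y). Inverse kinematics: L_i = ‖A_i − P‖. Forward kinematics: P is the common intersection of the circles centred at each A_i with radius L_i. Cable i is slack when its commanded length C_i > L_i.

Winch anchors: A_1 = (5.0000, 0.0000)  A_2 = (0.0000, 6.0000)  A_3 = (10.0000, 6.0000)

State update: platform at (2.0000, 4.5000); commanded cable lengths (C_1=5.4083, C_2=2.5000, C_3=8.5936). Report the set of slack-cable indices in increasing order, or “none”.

3

cable 1: L_1 = ‖A_1−P‖ = 5.4083;  C_1 = 5.4083 → taut
cable 2: L_2 = ‖A_2−P‖ = 2.5000;  C_2 = 2.5000 → taut
cable 3: L_3 = ‖A_3−P‖ = 8.1394;  C_3 = 8.5936 → slack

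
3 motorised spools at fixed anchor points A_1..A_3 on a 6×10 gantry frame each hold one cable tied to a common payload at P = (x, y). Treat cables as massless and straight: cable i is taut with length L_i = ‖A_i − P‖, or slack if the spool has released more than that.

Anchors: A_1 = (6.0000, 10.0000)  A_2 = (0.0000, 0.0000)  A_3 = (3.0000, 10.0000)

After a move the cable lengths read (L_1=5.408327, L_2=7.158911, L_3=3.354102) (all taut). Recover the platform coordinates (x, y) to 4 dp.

(1.5000, 7.0000)

circle eqns → linear via eq_j − eq_1; set k_j = A_j·A_j − L_j²
k_1 = 36.0000+100.0000−29.2500 = 106.7500
12.0000·x + 20.0000·y = k_1−k_2 = 158.0000
6.0000·x + 0.0000·y = k_1−k_3 = 9.0000
solve first two rows → x=1.5000, y=7.0000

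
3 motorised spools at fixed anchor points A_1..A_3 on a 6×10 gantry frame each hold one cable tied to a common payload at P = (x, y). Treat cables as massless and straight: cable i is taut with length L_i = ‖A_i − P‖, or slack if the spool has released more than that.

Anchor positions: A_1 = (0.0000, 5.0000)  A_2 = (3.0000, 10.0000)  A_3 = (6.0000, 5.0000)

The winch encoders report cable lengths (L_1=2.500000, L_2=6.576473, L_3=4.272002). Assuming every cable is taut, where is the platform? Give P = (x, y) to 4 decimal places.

(2.0000, 3.5000)

each cable: (A_i−P)·(A_i−P) = L_i²; let q_i = ‖A_i‖²−L_i²
q_1 = 0.0000+25.0000−6.2500 = 18.7500
row 1: -6.0000x − 10.0000y = -47.0000  (q_2=65.7500)
row 2: -12.0000x + 0.0000y = -24.0000  (q_3=42.7500)
Cramer on rows 1–2 → x = 2.0000, y = 3.5000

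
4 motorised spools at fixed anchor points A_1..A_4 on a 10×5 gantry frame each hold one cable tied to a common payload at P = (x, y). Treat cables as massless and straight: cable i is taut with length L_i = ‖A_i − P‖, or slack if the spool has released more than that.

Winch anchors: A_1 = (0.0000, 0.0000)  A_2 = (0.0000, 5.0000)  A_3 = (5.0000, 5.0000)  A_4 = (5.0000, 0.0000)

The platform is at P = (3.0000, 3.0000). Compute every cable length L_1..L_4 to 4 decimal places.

L_1 = √((0.0000−3.0000)² + (0.0000−3.0000)²) = 4.2426
L_2 = √((0.0000−3.0000)² + (5.0000−3.0000)²) = 3.6056
L_3 = √((5.0000−3.0000)² + (5.0000−3.0000)²) = 2.8284
L_4 = √((5.0000−3.0000)² + (0.0000−3.0000)²) = 3.6056

(4.2426, 3.6056, 2.8284, 3.6056)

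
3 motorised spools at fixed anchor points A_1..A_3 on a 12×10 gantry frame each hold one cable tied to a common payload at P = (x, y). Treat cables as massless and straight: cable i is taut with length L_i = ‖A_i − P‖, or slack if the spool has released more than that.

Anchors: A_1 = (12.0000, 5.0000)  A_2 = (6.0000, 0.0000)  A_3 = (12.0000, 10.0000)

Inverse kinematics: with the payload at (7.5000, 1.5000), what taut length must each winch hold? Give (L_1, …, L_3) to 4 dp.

cable 1: Δx=4.5000, Δy=3.5000; L_1 = √(Δx²+Δy²) = 5.7009
cable 2: Δx=-1.5000, Δy=-1.5000; L_2 = √(Δx²+Δy²) = 2.1213
cable 3: Δx=4.5000, Δy=8.5000; L_3 = √(Δx²+Δy²) = 9.6177

(5.7009, 2.1213, 9.6177)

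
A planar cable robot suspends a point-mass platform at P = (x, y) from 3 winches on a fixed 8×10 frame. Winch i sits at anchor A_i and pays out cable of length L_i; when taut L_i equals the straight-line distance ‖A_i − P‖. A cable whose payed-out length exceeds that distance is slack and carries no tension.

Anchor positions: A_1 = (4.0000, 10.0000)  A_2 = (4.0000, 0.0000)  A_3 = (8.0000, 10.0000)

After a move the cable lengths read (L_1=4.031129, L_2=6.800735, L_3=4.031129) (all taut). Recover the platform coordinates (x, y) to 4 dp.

(6.0000, 6.5000)

each cable: (A_i−P)·(A_i−P) = L_i²; let c_i = ‖A_i‖²−L_i²
c_1 = 16.0000+100.0000−16.2500 = 99.7500
row 1: 0.0000x + 20.0000y = 130.0000  (c_2=-30.2500)
row 2: -8.0000x + 0.0000y = -48.0000  (c_3=147.7500)
Cramer on rows 1–2 → x = 6.0000, y = 6.5000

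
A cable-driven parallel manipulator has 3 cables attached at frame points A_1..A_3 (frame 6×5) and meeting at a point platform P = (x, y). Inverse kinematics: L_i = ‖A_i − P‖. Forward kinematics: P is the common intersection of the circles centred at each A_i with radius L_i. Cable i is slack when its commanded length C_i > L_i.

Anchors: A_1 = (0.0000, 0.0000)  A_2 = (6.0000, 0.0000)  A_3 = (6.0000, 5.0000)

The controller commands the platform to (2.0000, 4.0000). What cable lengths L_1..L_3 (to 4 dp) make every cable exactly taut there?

L_1 = √((0.0000−2.0000)² + (0.0000−4.0000)²) = 4.4721
L_2 = √((6.0000−2.0000)² + (0.0000−4.0000)²) = 5.6569
L_3 = √((6.0000−2.0000)² + (5.0000−4.0000)²) = 4.1231

(4.4721, 5.6569, 4.1231)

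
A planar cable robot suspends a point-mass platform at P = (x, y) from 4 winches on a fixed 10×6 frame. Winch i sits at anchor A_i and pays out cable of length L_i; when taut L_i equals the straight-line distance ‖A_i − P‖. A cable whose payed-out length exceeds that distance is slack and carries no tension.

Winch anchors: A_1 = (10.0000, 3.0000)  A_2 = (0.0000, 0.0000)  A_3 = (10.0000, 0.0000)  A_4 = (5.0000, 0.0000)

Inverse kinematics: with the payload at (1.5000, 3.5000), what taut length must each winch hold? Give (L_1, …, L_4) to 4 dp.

L_1: Δ = A_1−P = (8.5000, -0.5000) → ‖Δ‖ = √72.5000 = 8.5147
L_2: Δ = A_2−P = (-1.5000, -3.5000) → ‖Δ‖ = √14.5000 = 3.8079
L_3: Δ = A_3−P = (8.5000, -3.5000) → ‖Δ‖ = √84.5000 = 9.1924
L_4: Δ = A_4−P = (3.5000, -3.5000) → ‖Δ‖ = √24.5000 = 4.9497

(8.5147, 3.8079, 9.1924, 4.9497)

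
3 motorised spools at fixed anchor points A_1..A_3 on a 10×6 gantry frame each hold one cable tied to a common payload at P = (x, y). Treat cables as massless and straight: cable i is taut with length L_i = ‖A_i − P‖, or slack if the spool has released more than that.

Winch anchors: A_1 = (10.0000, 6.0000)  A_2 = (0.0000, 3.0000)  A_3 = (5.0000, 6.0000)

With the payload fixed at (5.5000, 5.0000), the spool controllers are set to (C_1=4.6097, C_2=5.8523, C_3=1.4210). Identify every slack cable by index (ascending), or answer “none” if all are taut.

3

i=1: geometric 4.6098 vs commanded 4.6097 ⇒ taut
i=2: geometric 5.8523 vs commanded 5.8523 ⇒ taut
i=3: geometric 1.1180 vs commanded 1.4210 ⇒ slack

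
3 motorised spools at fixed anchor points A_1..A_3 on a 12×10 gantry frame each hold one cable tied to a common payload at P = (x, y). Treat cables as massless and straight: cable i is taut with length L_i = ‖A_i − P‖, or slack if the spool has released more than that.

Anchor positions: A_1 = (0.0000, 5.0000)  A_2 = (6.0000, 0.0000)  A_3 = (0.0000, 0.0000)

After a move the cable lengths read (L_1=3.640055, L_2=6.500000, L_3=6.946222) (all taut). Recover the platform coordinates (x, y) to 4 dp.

(3.5000, 6.0000)

circle eqns → linear via eq_j − eq_1; set c_j = A_j·A_j − L_j²
c_1 = 0.0000+25.0000−13.2500 = 11.7500
-12.0000·x + 10.0000·y = c_1−c_2 = 18.0000
0.0000·x + 10.0000·y = c_1−c_3 = 60.0000
solve first two rows → x=3.5000, y=6.0000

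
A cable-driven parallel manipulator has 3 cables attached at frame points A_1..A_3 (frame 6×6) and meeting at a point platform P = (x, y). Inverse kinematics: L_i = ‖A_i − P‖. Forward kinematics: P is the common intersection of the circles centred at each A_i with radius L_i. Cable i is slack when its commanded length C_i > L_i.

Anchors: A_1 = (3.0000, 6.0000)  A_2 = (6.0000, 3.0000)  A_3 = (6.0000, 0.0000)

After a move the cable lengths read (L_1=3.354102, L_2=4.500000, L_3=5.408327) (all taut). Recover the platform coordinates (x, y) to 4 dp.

each cable: (A_i−P)·(A_i−P) = L_i²; let c_i = ‖A_i‖²−L_i²
c_1 = 9.0000+36.0000−11.2500 = 33.7500
row 1: -6.0000x + 6.0000y = 9.0000  (c_2=24.7500)
row 2: -6.0000x + 12.0000y = 27.0000  (c_3=6.7500)
Cramer on rows 1–2 → x = 1.5000, y = 3.0000

(1.5000, 3.0000)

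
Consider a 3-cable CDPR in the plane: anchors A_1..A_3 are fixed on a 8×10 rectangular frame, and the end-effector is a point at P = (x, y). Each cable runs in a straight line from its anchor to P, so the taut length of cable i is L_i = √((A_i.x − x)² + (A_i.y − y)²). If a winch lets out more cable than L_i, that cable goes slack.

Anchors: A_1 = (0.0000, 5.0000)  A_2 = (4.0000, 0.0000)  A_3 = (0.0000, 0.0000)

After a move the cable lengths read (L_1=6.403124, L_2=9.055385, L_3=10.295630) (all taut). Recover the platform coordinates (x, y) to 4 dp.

(5.0000, 9.0000)

circle eqns → linear via eq_j − eq_1; set k_j = A_j·A_j − L_j²
k_1 = 0.0000+25.0000−41.0000 = -16.0000
-8.0000·x + 10.0000·y = k_1−k_2 = 50.0000
0.0000·x + 10.0000·y = k_1−k_3 = 90.0000
solve first two rows → x=5.0000, y=9.0000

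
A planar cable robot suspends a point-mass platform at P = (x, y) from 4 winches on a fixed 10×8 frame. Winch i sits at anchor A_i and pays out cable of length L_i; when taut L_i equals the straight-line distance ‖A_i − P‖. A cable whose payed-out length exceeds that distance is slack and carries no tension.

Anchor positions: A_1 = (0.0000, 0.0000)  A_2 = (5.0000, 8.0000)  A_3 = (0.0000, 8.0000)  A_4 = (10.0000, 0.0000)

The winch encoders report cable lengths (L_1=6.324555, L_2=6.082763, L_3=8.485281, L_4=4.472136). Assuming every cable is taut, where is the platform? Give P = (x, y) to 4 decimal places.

(6.0000, 2.0000)

expand ‖A_i−P‖²=L_i² and subtract eq 1 (k_i ≔ ‖A_i‖²−L_i²)
k_1 = 0.0000+0.0000−40.0000 = -40.0000
eq1−eq2 → [-10.0000  -16.0000]·P = -92.0000
eq1−eq3 → [0.0000  -16.0000]·P = -32.0000
eq1−eq4 → [-20.0000  0.0000]·P = -120.0000
2×2 solve → P = (6.0000, 2.0000)
check cable 4: ‖A_4−P‖² = 20.0000 ≈ L_4² = 20.0000 ✓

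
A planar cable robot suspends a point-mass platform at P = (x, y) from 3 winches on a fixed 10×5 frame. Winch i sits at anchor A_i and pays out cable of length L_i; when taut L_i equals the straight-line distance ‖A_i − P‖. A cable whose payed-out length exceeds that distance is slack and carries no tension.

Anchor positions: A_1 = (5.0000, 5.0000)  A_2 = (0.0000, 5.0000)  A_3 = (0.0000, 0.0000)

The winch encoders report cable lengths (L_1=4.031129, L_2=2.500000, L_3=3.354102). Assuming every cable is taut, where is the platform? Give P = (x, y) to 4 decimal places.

circle eqns → linear via eq_j − eq_1; set q_j = A_j·A_j − L_j²
q_1 = 25.0000+25.0000−16.2500 = 33.7500
10.0000·x + 0.0000·y = q_1−q_2 = 15.0000
10.0000·x + 10.0000·y = q_1−q_3 = 45.0000
solve first two rows → x=1.5000, y=3.0000

(1.5000, 3.0000)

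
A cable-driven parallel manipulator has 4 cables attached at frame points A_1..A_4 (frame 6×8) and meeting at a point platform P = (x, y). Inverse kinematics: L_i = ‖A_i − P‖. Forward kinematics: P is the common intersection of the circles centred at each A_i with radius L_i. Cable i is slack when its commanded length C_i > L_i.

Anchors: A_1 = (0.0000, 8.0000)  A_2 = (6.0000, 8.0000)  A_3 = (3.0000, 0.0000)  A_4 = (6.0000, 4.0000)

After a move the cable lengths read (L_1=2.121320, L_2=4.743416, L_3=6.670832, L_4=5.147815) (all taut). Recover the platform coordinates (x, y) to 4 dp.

(1.5000, 6.5000)

each cable: (A_i−P)·(A_i−P) = L_i²; let c_i = ‖A_i‖²−L_i²
c_1 = 0.0000+64.0000−4.5000 = 59.5000
row 1: -12.0000x + 0.0000y = -18.0000  (c_2=77.5000)
row 2: -6.0000x + 16.0000y = 95.0000  (c_3=-35.5000)
row 3: -12.0000x + 8.0000y = 34.0000  (c_4=25.5000)
Cramer on rows 1–2 → x = 1.5000, y = 6.5000
check cable 4: ‖A_4−P‖² = 26.5000 ≈ L_4² = 26.5000 ✓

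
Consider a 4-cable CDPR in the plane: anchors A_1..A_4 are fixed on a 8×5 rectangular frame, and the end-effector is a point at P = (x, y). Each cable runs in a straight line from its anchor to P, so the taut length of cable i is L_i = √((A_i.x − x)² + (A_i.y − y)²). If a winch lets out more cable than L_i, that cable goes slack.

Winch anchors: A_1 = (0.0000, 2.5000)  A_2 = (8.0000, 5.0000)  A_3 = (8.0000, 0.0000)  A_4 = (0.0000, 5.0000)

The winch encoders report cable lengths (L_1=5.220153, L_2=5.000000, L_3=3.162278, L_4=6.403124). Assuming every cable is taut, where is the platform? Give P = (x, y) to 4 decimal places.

(5.0000, 1.0000)

each cable: (A_i−P)·(A_i−P) = L_i²; let k_i = ‖A_i‖²−L_i²
k_1 = 0.0000+6.2500−27.2500 = -21.0000
row 1: -16.0000x − 5.0000y = -85.0000  (k_2=64.0000)
row 2: -16.0000x + 5.0000y = -75.0000  (k_3=54.0000)
row 3: 0.0000x − 5.0000y = -5.0000  (k_4=-16.0000)
Cramer on rows 1–2 → x = 5.0000, y = 1.0000
check cable 4: ‖A_4−P‖² = 41.0000 ≈ L_4² = 41.0000 ✓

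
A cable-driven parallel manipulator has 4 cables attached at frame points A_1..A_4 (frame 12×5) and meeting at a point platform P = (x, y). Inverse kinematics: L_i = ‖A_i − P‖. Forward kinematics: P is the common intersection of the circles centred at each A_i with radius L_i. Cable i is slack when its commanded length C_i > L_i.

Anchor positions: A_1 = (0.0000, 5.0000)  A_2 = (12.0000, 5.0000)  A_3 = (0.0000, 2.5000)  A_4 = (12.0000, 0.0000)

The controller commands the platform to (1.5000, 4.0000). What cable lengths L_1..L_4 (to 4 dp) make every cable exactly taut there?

cable 1: Δx=-1.5000, Δy=1.0000; L_1 = √(Δx²+Δy²) = 1.8028
cable 2: Δx=10.5000, Δy=1.0000; L_2 = √(Δx²+Δy²) = 10.5475
cable 3: Δx=-1.5000, Δy=-1.5000; L_3 = √(Δx²+Δy²) = 2.1213
cable 4: Δx=10.5000, Δy=-4.0000; L_4 = √(Δx²+Δy²) = 11.2361

(1.8028, 10.5475, 2.1213, 11.2361)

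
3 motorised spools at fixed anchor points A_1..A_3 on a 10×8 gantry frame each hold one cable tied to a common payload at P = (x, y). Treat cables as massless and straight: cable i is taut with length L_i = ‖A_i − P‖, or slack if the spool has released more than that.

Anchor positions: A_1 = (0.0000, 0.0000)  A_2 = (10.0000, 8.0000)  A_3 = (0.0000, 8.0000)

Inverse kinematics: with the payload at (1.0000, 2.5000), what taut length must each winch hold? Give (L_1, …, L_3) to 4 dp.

L_1: Δ = A_1−P = (-1.0000, -2.5000) → ‖Δ‖ = √7.2500 = 2.6926
L_2: Δ = A_2−P = (9.0000, 5.5000) → ‖Δ‖ = √111.2500 = 10.5475
L_3: Δ = A_3−P = (-1.0000, 5.5000) → ‖Δ‖ = √31.2500 = 5.5902

(2.6926, 10.5475, 5.5902)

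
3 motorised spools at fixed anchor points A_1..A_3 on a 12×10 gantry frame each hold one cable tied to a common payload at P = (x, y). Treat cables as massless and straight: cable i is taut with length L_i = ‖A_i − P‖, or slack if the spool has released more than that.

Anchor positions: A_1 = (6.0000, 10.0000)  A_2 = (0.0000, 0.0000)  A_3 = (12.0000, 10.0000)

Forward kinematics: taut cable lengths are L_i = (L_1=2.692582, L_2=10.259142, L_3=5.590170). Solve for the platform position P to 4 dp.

expand ‖A_i−P‖²=L_i² and subtract eq 1 (c_i ≔ ‖A_i‖²−L_i²)
c_1 = 36.0000+100.0000−7.2500 = 128.7500
eq1−eq2 → [12.0000  20.0000]·P = 234.0000
eq1−eq3 → [-12.0000  0.0000]·P = -84.0000
2×2 solve → P = (7.0000, 7.5000)

(7.0000, 7.5000)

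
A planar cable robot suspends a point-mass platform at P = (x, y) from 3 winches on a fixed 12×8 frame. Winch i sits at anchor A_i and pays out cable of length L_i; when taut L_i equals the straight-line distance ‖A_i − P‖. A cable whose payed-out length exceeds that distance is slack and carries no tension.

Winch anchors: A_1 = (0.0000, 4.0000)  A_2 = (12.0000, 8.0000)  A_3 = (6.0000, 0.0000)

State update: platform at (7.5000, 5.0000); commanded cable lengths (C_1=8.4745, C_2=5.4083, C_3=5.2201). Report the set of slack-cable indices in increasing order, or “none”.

1

i=1: geometric 7.5664 vs commanded 8.4745 ⇒ slack
i=2: geometric 5.4083 vs commanded 5.4083 ⇒ taut
i=3: geometric 5.2202 vs commanded 5.2201 ⇒ taut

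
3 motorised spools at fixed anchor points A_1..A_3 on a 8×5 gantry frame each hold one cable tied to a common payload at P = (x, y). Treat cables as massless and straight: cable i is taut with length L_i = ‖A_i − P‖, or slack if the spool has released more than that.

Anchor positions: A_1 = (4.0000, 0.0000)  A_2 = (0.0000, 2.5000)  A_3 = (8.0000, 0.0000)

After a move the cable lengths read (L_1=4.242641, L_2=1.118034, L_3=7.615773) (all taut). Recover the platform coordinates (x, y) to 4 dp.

circle eqns → linear via eq_j − eq_1; set q_j = A_j·A_j − L_j²
q_1 = 16.0000+0.0000−18.0000 = -2.0000
8.0000·x − 5.0000·y = q_1−q_2 = -7.0000
-8.0000·x + 0.0000·y = q_1−q_3 = -8.0000
solve first two rows → x=1.0000, y=3.0000

(1.0000, 3.0000)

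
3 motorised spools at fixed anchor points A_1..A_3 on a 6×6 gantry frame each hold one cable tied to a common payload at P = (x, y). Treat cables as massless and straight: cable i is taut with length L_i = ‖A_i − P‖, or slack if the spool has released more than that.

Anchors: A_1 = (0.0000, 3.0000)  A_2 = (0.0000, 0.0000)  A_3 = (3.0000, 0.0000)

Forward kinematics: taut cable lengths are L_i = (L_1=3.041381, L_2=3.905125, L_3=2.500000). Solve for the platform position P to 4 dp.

(3.0000, 2.5000)

circle eqns → linear via eq_j − eq_1; set k_j = A_j·A_j − L_j²
k_1 = 0.0000+9.0000−9.2500 = -0.2500
0.0000·x + 6.0000·y = k_1−k_2 = 15.0000
-6.0000·x + 6.0000·y = k_1−k_3 = -3.0000
solve first two rows → x=3.0000, y=2.5000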